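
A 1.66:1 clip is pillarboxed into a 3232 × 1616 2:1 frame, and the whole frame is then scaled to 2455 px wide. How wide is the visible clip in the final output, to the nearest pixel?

2038 px

In the 3232×1616 frame the clip fills the height: width = 1616 × 1.660 ≈ 2682.56 px.
The frame scales by 2455/3232 = 0.7596; 2682.56 × 0.7596 ≈ 2037.65 px.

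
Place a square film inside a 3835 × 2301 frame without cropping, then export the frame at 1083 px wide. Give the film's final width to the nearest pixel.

650 px

Fitted into 3835×2301, the film spans the height; its width is 2301 × 1/1 ≈ 2301.00 px.
The frame scales by 1083/3835 = 0.2824; 2301.00 × 0.2824 ≈ 649.80 px.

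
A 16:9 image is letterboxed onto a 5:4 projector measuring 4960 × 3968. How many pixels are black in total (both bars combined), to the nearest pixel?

5842880 pixels

16:9 (1.778) > 5:4 (1.250), so the image fills the width.
Content height = 4960 × 9/16 ≈ 2790.0000 px.
Black = 3968 − 2790.0000 = 1178.0000 px.
Bar area = 1178.0000 × 4960 ≈ 5842880 px.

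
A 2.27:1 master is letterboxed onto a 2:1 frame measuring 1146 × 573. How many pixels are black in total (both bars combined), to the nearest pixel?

2.27:1 (2.270) > 2:1 (2.000), so the master fills the width.
That makes the image 504.8458 px tall (1146 / 2.270).
Black = 573 − 504.8458 = 68.1542 px.
That's 68.1542 × 1146 ≈ 78105 black pixels.

78105 pixels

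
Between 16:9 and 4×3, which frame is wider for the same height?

16:9 = 1.778 and 4×3 = 1.333; 1.778 > 1.333.

16:9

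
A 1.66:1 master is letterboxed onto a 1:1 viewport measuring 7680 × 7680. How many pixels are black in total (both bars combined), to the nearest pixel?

1.66:1 is wider than 1:1, so it spans the full width.
The master is 7680 / 1.660 ≈ 4626.5060 px tall.
7680 − 4626.5060 = 3053.4940 px of bars.
Across the 7680-px span: 3053.4940 × 7680 ≈ 23450834 px.

23450834 pixels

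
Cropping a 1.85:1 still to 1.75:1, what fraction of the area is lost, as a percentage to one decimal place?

The height stays; only width is cut (since 1.75:1 is narrower than 1.85:1).
Area ratio = (1.750)/(1.850) = 94.59%; the remaining 5.41% is cropped out.

5.4%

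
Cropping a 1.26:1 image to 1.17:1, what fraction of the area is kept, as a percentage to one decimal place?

92.9%

Going from 1.26:1 to 1.17:1 means cutting width while keeping height.
Area ratio = (1.170)/(1.260) = 92.86% retained.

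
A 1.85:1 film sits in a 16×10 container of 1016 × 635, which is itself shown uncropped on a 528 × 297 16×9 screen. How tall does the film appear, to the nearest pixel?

1.85:1 in 1016×635: fills the width, so the film is 1016.00 × 549.19.
The 16×10 canvas is height-limited in 528×297, giving 475.20 × 297.00; scale factor 0.4677.
The film scales with it: height 549.19 × 0.4677 ≈ 256.86.

257 px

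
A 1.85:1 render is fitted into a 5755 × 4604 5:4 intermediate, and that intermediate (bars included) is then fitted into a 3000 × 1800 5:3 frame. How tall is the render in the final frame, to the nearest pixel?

Inside the 5755×4604 canvas the render is width-limited at 5755.00 × 3110.81.
The 5:4 canvas is height-limited in 3000×1800, giving 2250.00 × 1800.00; scale factor 0.3910.
Applying the same ×0.3910: 3110.81 → 1216.22.

1216 px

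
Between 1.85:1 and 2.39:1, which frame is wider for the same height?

1.85 and 2.39; 2.39 > 1.85.

2.39:1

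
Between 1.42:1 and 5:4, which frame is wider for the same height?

1.42 and 5:4 = 1.25; 1.42 > 1.25.

1.42:1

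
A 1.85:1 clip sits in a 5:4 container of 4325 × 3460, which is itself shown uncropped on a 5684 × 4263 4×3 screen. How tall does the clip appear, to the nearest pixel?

1.85:1 in 4325×3460: fills the width, so the clip is 4325.00 × 2337.84.
Second fit — the 5:4 canvas into 5684×4263 spans the height: 5328.75 × 4263.00 (×1.2321 from 4325×3460).
The clip scales with it: height 2337.84 × 1.2321 ≈ 2880.41.

2880 px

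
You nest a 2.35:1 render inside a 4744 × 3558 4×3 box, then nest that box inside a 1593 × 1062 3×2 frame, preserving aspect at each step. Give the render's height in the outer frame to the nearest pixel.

Inside the 4744×3558 canvas the render is width-limited at 4744.00 × 2018.72.
Second fit — the 4×3 canvas into 1593×1062 spans the height: 1416.00 × 1062.00 (×0.2985 from 4744×3558).
Applying the same ×0.2985: 2018.72 → 602.55.

603 px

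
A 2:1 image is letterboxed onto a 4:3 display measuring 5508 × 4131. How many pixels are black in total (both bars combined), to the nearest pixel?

7584516 pixels

2:1 is wider than 4:3, so it spans the full width.
Content height = 5508 × 1/2 ≈ 2754.0000 px.
Leftover height: 4131 − 2754.0000 = 1377.0000 px.
Bar area = 1377.0000 × 5508 ≈ 7584516 px.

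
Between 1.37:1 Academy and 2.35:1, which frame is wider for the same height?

1.37 and 2.35; 2.35 > 1.37.

2.35:1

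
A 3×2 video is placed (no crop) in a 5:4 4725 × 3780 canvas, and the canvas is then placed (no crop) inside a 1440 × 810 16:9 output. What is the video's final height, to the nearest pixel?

675 px

First fit — 3×2 into 4725×3780 spans the width: 4725.00 × 3150.00.
Second fit — the 5:4 canvas into 1440×810 spans the height: 1012.50 × 810.00 (×0.2143 from 4725×3780).
Applying the same ×0.2143: 3150.00 → 675.00.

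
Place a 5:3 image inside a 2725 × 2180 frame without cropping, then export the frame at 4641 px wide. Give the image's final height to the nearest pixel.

Fitted into 2725×2180, the image spans the width; its height is 2725 × 3/5 ≈ 1635.00 px.
Resizing to 4641 px wide multiplies everything by 1.7031: 1635.00 → 2784.60 px.

2785 px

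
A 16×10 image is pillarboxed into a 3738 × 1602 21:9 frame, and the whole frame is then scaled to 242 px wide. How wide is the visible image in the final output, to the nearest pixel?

In the 3738×1602 frame the image fills the height: width = 1602 × 16/10 ≈ 2563.20 px.
Resizing to 242 px wide multiplies everything by 0.0647: 2563.20 → 165.94 px.

166 px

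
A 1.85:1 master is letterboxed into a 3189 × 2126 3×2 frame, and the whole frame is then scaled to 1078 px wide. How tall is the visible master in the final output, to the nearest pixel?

Fitted into 3189×2126, the master spans the width; its height is 3189 / 1.850 ≈ 1723.78 px.
The frame scales by 1078/3189 = 0.3380; 1723.78 × 0.3380 ≈ 582.70 px.

583 px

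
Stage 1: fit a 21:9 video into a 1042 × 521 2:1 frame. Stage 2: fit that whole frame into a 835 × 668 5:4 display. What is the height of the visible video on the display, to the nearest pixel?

358 px

Inside the 1042×521 canvas the video is width-limited at 1042.00 × 446.57.
2:1 in 835×668: fills the width, so the intermediate becomes 835.00 × 417.50 — a scale of ×0.8013.
Applying the same ×0.8013: 446.57 → 357.86.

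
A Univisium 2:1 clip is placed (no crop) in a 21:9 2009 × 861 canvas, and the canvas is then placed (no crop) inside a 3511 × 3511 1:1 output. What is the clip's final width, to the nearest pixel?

Inside the 2009×861 canvas the clip is height-limited at 1722.00 × 861.00.
Second fit — the 21:9 canvas into 3511×3511 spans the width: 3511.00 × 1504.71 (×1.7476 from 2009×861).
The clip scales with it: width 1722.00 × 1.7476 ≈ 3009.43.

3009 px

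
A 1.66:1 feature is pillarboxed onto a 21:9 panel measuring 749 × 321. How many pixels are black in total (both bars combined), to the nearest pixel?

69381 pixels

1.66:1 is narrower than 21:9, so it spans the full height.
The feature is 321 × 1.660 ≈ 532.8600 px wide.
749 − 532.8600 = 216.1400 px of bars.
Across the 321-px span: 216.1400 × 321 ≈ 69381 px.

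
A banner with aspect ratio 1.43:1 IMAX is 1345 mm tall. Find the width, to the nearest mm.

1923 mm

Width = 1345 × 1.430 = 1923.35.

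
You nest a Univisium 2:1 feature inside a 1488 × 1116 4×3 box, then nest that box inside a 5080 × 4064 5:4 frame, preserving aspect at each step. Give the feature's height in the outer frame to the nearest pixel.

Inside the 1488×1116 canvas the feature is width-limited at 1488.00 × 744.00.
4×3 in 5080×4064: fills the width, so the intermediate becomes 5080.00 × 3810.00 — a scale of ×3.4140.
The feature scales with it: height 744.00 × 3.4140 ≈ 2540.00.

2540 px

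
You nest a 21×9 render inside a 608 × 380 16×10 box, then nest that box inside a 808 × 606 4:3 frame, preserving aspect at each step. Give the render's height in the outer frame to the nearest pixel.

346 px

First fit — 21×9 into 608×380 spans the width: 608.00 × 260.57.
The 16×10 canvas is width-limited in 808×606, giving 808.00 × 505.00; scale factor 1.3289.
Applying the same ×1.3289: 260.57 → 346.29.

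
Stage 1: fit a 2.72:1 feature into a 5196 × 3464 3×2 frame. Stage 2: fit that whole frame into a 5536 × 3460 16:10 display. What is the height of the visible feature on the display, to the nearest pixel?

Inside the 5196×3464 canvas the feature is width-limited at 5196.00 × 1910.29.
Second fit — the 3×2 canvas into 5536×3460 spans the height: 5190.00 × 3460.00 (×0.9988 from 5196×3464).
So the feature's height is 1910.29 × 0.9988 ≈ 1908.09.

1908 px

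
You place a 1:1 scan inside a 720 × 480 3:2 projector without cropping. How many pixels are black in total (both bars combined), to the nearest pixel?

115200 pixels

1:1 (1.000) < 3:2 (1.500), so the scan fills the height.
The scan is 480 × 1/1 ≈ 480.0000 px wide.
720 − 480.0000 = 240.0000 px of bars.
Across the 480-px span: 240.0000 × 480 ≈ 115200 px.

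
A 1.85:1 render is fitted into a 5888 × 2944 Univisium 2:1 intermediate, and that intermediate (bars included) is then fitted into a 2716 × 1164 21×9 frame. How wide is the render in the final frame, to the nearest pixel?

First fit — 1.85:1 into 5888×2944 spans the height: 5446.40 × 2944.00.
Univisium 2:1 in 2716×1164: fills the height, so the intermediate becomes 2328.00 × 1164.00 — a scale of ×0.3954.
The render scales with it: width 5446.40 × 0.3954 ≈ 2153.40.

2153 px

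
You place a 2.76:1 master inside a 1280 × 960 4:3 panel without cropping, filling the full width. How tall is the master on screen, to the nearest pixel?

That makes the image 463.77 px tall (1280 / 2.760).

464 px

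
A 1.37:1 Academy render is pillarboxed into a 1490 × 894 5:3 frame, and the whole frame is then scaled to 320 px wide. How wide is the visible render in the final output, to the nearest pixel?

At 1490×894 the render is height-limited, so width = 894 × 1.370 ≈ 1224.78 px.
Scaling 1490 → 320 is ×0.2148, so the width becomes 1224.78 × 0.2148 ≈ 263.04 px.

263 px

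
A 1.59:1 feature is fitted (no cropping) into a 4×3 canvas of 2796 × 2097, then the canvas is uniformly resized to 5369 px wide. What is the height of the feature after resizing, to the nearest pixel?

3377 px

At 2796×2097 the feature is width-limited, so height = 2796 / 1.590 ≈ 1758.49 px.
The frame scales by 5369/2796 = 1.9202; 1758.49 × 1.9202 ≈ 3376.73 px.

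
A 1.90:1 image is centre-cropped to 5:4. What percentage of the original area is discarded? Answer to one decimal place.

The height stays; only width is cut (since 5:4 is narrower than 1.90:1).
(1.250)/(1.900) ≈ 0.658 of the area survives, leaving 34.21% discarded.

34.2%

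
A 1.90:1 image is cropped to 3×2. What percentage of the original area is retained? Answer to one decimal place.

78.9%

Going from 1.90:1 to 3×2 means cutting width while keeping height.
Fraction kept = (1.500)/(1.900) ≈ 78.95%.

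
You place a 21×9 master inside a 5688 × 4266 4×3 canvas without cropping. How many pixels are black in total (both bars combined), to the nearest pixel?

10399289 pixels

Since 2.333 > 1.333, the master is width-limited.
Content height = 5688 × 9/21 ≈ 2437.7143 px.
Black = 4266 − 2437.7143 = 1828.2857 px.
That's 1828.2857 × 5688 ≈ 10399289 black pixels.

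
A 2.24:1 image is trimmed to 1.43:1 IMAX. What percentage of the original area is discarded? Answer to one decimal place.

36.2%

Going from 2.24:1 to 1.43:1 IMAX means cutting width while keeping height.
Area ratio = (1.430)/(2.240) = 63.84%; the remaining 36.16% is cropped out.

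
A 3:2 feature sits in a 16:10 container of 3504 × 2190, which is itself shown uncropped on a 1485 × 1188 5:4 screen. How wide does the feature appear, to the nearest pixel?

1392 px

3:2 in 3504×2190: fills the height, so the feature is 3285.00 × 2190.00.
The 16:10 canvas is width-limited in 1485×1188, giving 1485.00 × 928.12; scale factor 0.4238.
The feature scales with it: width 3285.00 × 0.4238 ≈ 1392.19.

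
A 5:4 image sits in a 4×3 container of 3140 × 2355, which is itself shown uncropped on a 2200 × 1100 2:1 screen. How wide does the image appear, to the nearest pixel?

Inside the 3140×2355 canvas the image is height-limited at 2943.75 × 2355.00.
4×3 in 2200×1100: fills the height, so the intermediate becomes 1466.67 × 1100.00 — a scale of ×0.4671.
So the image's width is 2943.75 × 0.4671 ≈ 1375.00.

1375 px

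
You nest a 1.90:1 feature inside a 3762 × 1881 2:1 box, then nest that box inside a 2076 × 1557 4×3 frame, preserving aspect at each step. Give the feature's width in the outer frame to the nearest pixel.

1.90:1 in 3762×1881: fills the height, so the feature is 3573.90 × 1881.00.
2:1 in 2076×1557: fills the width, so the intermediate becomes 2076.00 × 1038.00 — a scale of ×0.5518.
The feature scales with it: width 3573.90 × 0.5518 ≈ 1972.20.

1972 px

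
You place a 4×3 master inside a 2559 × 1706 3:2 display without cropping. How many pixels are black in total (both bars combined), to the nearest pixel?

485073 pixels

4×3 is narrower than 3:2, so it spans the full height.
Content width = 1706 × 4/3 ≈ 2274.6667 px.
Leftover width: 2559 − 2274.6667 = 284.3333 px.
Bar area = 284.3333 × 1706 ≈ 485073 px.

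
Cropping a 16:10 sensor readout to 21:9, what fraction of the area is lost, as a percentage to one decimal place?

Going from 16:10 to 21:9 means cutting height while keeping width.
Fraction kept = (1.600)/(2.333) ≈ 68.57%, so 31.43% is lost.

31.4%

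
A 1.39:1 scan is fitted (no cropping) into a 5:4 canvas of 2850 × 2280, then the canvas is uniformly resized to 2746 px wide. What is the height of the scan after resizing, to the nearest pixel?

At 2850×2280 the scan is width-limited, so height = 2850 / 1.390 ≈ 2050.36 px.
The frame scales by 2746/2850 = 0.9635; 2050.36 × 0.9635 ≈ 1975.54 px.

1976 px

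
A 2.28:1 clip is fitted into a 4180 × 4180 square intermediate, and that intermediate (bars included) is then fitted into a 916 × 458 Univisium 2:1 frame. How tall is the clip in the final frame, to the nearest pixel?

First fit — 2.28:1 into 4180×4180 spans the width: 4180.00 × 1833.33.
Second fit — the square canvas into 916×458 spans the height: 458.00 × 458.00 (×0.1096 from 4180×4180).
So the clip's height is 1833.33 × 0.1096 ≈ 200.88.

201 px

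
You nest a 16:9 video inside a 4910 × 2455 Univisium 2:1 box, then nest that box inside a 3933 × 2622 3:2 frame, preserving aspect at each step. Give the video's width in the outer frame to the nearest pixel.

3496 px

First fit — 16:9 into 4910×2455 spans the height: 4364.44 × 2455.00.
Univisium 2:1 in 3933×2622: fills the width, so the intermediate becomes 3933.00 × 1966.50 — a scale of ×0.8010.
So the video's width is 4364.44 × 0.8010 ≈ 3496.00.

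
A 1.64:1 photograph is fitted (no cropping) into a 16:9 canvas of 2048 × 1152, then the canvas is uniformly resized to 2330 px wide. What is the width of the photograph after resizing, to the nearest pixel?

2149 px

Fitted into 2048×1152, the photograph spans the height; its width is 1152 × 1.640 ≈ 1889.28 px.
Scaling 2048 → 2330 is ×1.1377, so the width becomes 1889.28 × 1.1377 ≈ 2149.43 px.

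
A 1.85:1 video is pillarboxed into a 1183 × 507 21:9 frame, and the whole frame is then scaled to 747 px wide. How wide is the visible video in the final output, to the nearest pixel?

Fitted into 1183×507, the video spans the height; its width is 507 × 1.850 ≈ 937.95 px.
Resizing to 747 px wide multiplies everything by 0.6314: 937.95 → 592.26 px.

592 px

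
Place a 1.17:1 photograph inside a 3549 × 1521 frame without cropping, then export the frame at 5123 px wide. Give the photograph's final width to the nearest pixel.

In the 3549×1521 frame the photograph fills the height: width = 1521 × 1.170 ≈ 1779.57 px.
Scaling 3549 → 5123 is ×1.4435, so the width becomes 1779.57 × 1.4435 ≈ 2568.82 px.

2569 px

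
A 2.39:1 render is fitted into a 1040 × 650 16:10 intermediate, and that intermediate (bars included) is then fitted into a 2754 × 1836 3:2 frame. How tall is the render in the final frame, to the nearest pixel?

1152 px

Inside the 1040×650 canvas the render is width-limited at 1040.00 × 435.15.
Second fit — the 16:10 canvas into 2754×1836 spans the width: 2754.00 × 1721.25 (×2.6481 from 1040×650).
So the render's height is 435.15 × 2.6481 ≈ 1152.30.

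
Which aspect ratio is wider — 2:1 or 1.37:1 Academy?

2 and 1.37; 2 > 1.37.

2:1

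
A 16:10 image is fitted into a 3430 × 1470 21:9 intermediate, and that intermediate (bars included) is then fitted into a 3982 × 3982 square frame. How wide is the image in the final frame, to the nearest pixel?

First fit — 16:10 into 3430×1470 spans the height: 2352.00 × 1470.00.
21:9 in 3982×3982: fills the width, so the intermediate becomes 3982.00 × 1706.57 — a scale of ×1.1609.
So the image's width is 2352.00 × 1.1609 ≈ 2730.51.

2731 px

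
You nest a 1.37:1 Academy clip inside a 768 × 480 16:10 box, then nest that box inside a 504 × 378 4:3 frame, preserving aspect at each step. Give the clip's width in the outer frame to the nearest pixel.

First fit — 1.37:1 Academy into 768×480 spans the height: 657.60 × 480.00.
16:10 in 504×378: fills the width, so the intermediate becomes 504.00 × 315.00 — a scale of ×0.6562.
The clip scales with it: width 657.60 × 0.6562 ≈ 431.55.

432 px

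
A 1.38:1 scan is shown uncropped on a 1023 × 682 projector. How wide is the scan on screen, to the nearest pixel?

Since 1.380 < 1.500, the scan is height-limited.
That makes the image 941.16 px wide (682 × 1.380).

941 px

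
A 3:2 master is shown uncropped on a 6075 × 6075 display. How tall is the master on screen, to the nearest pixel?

4050 px

3:2 is wider than square, so it spans the full width.
That makes the image 4050.00 px tall (6075 × 2/3).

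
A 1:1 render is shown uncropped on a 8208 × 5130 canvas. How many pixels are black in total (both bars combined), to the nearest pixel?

15790140 pixels

1:1 (1.000) < 16×10 (1.600), so the render fills the height.
That makes the image 5130.0000 px wide (5130 × 1/1).
Black = 8208 − 5130.0000 = 3078.0000 px.
Bar area = 3078.0000 × 5130 ≈ 15790140 px.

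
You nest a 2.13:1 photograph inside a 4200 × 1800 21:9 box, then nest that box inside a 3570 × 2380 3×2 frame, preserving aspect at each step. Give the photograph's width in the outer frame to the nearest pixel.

Inside the 4200×1800 canvas the photograph is height-limited at 3834.00 × 1800.00.
Second fit — the 21:9 canvas into 3570×2380 spans the width: 3570.00 × 1530.00 (×0.8500 from 4200×1800).
The photograph scales with it: width 3834.00 × 0.8500 ≈ 3258.90.

3259 px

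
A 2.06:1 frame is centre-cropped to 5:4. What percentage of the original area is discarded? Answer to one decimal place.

39.3%

Going from 2.06:1 to 5:4 means cutting width while keeping height.
Fraction kept = (1.250)/(2.060) ≈ 60.68%, so 39.32% is lost.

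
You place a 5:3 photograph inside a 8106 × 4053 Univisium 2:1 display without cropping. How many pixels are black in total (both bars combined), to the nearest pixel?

5:3 is narrower than Univisium 2:1, so it spans the full height.
Content width = 4053 × 5/3 ≈ 6755.0000 px.
Leftover width: 8106 − 6755.0000 = 1351.0000 px.
Bar area = 1351.0000 × 4053 ≈ 5475603 px.

5475603 pixels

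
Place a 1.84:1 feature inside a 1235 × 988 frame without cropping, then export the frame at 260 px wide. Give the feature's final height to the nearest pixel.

141 px

At 1235×988 the feature is width-limited, so height = 1235 / 1.840 ≈ 671.20 px.
The frame scales by 260/1235 = 0.2105; 671.20 × 0.2105 ≈ 141.30 px.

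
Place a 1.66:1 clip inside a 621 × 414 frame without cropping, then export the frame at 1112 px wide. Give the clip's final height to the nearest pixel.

670 px

Fitted into 621×414, the clip spans the width; its height is 621 / 1.660 ≈ 374.10 px.
Scaling 621 → 1112 is ×1.7907, so the height becomes 374.10 × 1.7907 ≈ 669.88 px.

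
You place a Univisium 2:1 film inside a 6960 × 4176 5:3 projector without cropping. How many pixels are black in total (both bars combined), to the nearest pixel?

4844160 pixels

Univisium 2:1 (2.000) > 5:3 (1.667), so the film fills the width.
The film is 6960 × 1/2 ≈ 3480.0000 px tall.
Black = 4176 − 3480.0000 = 696.0000 px.
That's 696.0000 × 6960 ≈ 4844160 black pixels.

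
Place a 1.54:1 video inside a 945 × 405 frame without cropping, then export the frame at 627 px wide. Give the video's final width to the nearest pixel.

414 px

In the 945×405 frame the video fills the height: width = 405 × 1.540 ≈ 623.70 px.
Scaling 945 → 627 is ×0.6635, so the width becomes 623.70 × 0.6635 ≈ 413.82 px.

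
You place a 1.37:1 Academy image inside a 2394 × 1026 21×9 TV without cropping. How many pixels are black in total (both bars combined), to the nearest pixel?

1.37:1 Academy is narrower than 21×9, so it spans the full height.
Content width = 1026 × 1.370 ≈ 1405.6200 px.
2394 − 1405.6200 = 988.3800 px of bars.
Bar area = 988.3800 × 1026 ≈ 1014078 px.

1014078 pixels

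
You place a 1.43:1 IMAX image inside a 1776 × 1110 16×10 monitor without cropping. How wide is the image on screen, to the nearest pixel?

1.43:1 IMAX (1.430) < 16×10 (1.600), so the image fills the height.
That makes the image 1587.30 px wide (1110 × 1.430).

1587 px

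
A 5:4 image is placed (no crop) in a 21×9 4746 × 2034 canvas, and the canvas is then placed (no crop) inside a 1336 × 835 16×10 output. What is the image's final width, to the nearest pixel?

5:4 in 4746×2034: fills the height, so the image is 2542.50 × 2034.00.
The 21×9 canvas is width-limited in 1336×835, giving 1336.00 × 572.57; scale factor 0.2815.
So the image's width is 2542.50 × 0.2815 ≈ 715.71.

716 px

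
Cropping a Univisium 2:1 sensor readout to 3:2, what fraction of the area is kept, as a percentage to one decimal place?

75.0%

Going from Univisium 2:1 to 3:2 means cutting width while keeping height.
Area ratio = (1.500)/(2.000) = 75.00% retained.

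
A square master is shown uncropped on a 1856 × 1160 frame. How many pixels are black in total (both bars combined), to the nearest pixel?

square (1.000) < 16×10 (1.600), so the master fills the height.
Content width = 1160 × 1/1 ≈ 1160.0000 px.
1856 − 1160.0000 = 696.0000 px of bars.
Bar area = 696.0000 × 1160 ≈ 807360 px.

807360 pixels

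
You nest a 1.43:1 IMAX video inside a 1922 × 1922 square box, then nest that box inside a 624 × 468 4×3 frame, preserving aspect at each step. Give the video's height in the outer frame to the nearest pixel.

327 px

First fit — 1.43:1 IMAX into 1922×1922 spans the width: 1922.00 × 1344.06.
The square canvas is height-limited in 624×468, giving 468.00 × 468.00; scale factor 0.2435.
So the video's height is 1344.06 × 0.2435 ≈ 327.27.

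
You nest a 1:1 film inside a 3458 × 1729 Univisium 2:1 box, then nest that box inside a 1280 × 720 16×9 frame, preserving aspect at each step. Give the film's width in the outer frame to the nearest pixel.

1:1 in 3458×1729: fills the height, so the film is 1729.00 × 1729.00.
The Univisium 2:1 canvas is width-limited in 1280×720, giving 1280.00 × 640.00; scale factor 0.3702.
So the film's width is 1729.00 × 0.3702 ≈ 640.00.

640 px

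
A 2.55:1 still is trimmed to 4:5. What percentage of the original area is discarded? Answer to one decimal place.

68.6%

The height stays; only width is cut (since 4:5 is narrower than 2.55:1).
(0.800)/(2.550) ≈ 0.314 of the area survives, leaving 68.63% discarded.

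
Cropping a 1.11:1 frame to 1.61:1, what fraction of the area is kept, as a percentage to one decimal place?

1.61:1 is wider than 1.11:1, so the crop keeps the full width and trims the height.
Fraction kept = (1.110)/(1.610) ≈ 68.94%.

68.9%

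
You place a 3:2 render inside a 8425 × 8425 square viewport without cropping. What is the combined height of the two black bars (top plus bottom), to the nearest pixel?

Since 1.500 > 1.000, the render is width-limited.
Content height = 8425 × 2/3 ≈ 5616.67 px.
Black = 8425 − 5616.67 = 2808.33 px.

2808 px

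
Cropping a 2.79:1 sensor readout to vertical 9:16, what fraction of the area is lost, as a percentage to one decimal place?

The height stays; only width is cut (since vertical 9:16 is narrower than 2.79:1).
(0.562)/(2.790) ≈ 0.202 of the area survives, leaving 79.84% discarded.

79.8%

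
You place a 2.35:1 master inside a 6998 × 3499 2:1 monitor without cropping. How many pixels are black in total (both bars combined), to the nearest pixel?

3646851 pixels

2.35:1 (2.350) > 2:1 (2.000), so the master fills the width.
That makes the image 2977.8723 px tall (6998 / 2.350).
Leftover height: 3499 − 2977.8723 = 521.1277 px.
That's 521.1277 × 6998 ≈ 3646851 black pixels.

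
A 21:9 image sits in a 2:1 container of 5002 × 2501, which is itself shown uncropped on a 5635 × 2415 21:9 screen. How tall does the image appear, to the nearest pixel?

2070 px

First fit — 21:9 into 5002×2501 spans the width: 5002.00 × 2143.71.
Second fit — the 2:1 canvas into 5635×2415 spans the height: 4830.00 × 2415.00 (×0.9656 from 5002×2501).
Applying the same ×0.9656: 2143.71 → 2070.00.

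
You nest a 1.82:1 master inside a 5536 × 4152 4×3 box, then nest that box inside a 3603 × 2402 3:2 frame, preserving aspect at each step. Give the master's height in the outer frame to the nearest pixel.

1760 px

Inside the 5536×4152 canvas the master is width-limited at 5536.00 × 3041.76.
Second fit — the 4×3 canvas into 3603×2402 spans the height: 3202.67 × 2402.00 (×0.5785 from 5536×4152).
Applying the same ×0.5785: 3041.76 → 1759.71.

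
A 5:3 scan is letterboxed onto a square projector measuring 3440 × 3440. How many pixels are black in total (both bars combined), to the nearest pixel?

5:3 is wider than square, so it spans the full width.
Content height = 3440 × 3/5 ≈ 2064.0000 px.
Black = 3440 − 2064.0000 = 1376.0000 px.
Bar area = 1376.0000 × 3440 ≈ 4733440 px.

4733440 pixels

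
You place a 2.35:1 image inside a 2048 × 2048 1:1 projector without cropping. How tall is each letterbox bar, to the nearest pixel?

588 px

2.35:1 is wider than 1:1, so it spans the full width.
Content height = 2048 / 2.350 ≈ 871.49 px.
Leftover height: 2048 − 871.49 = 1176.51 px → 588.26 each side.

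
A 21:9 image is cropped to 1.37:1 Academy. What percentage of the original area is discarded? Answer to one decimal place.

41.3%

Going from 21:9 to 1.37:1 Academy means cutting width while keeping height.
Fraction kept = (1.370)/(2.333) ≈ 58.71%, so 41.29% is lost.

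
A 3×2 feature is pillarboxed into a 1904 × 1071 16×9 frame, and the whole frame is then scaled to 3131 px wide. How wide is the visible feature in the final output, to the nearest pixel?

2642 px

In the 1904×1071 frame the feature fills the height: width = 1071 × 3/2 ≈ 1606.50 px.
Resizing to 3131 px wide multiplies everything by 1.6444: 1606.50 → 2641.78 px.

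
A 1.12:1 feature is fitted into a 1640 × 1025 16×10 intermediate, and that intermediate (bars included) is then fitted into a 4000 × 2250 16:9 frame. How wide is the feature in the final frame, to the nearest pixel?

1.12:1 in 1640×1025: fills the height, so the feature is 1148.00 × 1025.00.
16×10 in 4000×2250: fills the height, so the intermediate becomes 3600.00 × 2250.00 — a scale of ×2.1951.
So the feature's width is 1148.00 × 2.1951 ≈ 2520.00.

2520 px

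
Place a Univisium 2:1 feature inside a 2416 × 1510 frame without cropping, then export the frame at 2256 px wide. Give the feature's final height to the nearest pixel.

1128 px

In the 2416×1510 frame the feature fills the width: height = 2416 × 1/2 ≈ 1208.00 px.
Resizing to 2256 px wide multiplies everything by 0.9338: 1208.00 → 1128.00 px.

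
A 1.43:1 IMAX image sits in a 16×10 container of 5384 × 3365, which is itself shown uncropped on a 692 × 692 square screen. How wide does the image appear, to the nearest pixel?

618 px

First fit — 1.43:1 IMAX into 5384×3365 spans the height: 4811.95 × 3365.00.
16×10 in 692×692: fills the width, so the intermediate becomes 692.00 × 432.50 — a scale of ×0.1285.
So the image's width is 4811.95 × 0.1285 ≈ 618.48.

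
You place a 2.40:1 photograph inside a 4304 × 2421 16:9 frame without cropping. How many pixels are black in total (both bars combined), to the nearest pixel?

2.40:1 (2.400) > 16:9 (1.778), so the photograph fills the width.
The photograph is 4304 / 2.400 ≈ 1793.3333 px tall.
Black = 2421 − 1793.3333 = 627.6667 px.
Bar area = 627.6667 × 4304 ≈ 2701477 px.

2701477 pixels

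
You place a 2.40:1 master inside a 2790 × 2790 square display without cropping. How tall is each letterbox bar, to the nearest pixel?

Since 2.400 > 1.000, the master is width-limited.
That makes the image 1162.50 px tall (2790 / 2.400).
Black = 2790 − 1162.50 = 1627.50 px, or 813.75 per bar.

814 px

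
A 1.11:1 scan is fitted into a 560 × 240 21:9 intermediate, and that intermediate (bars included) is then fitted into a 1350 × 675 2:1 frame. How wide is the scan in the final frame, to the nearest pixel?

First fit — 1.11:1 into 560×240 spans the height: 266.40 × 240.00.
Second fit — the 21:9 canvas into 1350×675 spans the width: 1350.00 × 578.57 (×2.4107 from 560×240).
Applying the same ×2.4107: 266.40 → 642.21.

642 px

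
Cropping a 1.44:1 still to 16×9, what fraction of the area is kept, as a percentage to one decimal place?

81.0%

The width stays; only height is cut (since 16×9 is wider than 1.44:1).
Fraction kept = (1.440)/(1.778) ≈ 81.00%.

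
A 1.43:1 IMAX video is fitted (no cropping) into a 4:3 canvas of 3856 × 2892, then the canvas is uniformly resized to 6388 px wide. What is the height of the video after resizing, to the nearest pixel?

4467 px

In the 3856×2892 frame the video fills the width: height = 3856 / 1.430 ≈ 2696.50 px.
The frame scales by 6388/3856 = 1.6566; 2696.50 × 1.6566 ≈ 4467.13 px.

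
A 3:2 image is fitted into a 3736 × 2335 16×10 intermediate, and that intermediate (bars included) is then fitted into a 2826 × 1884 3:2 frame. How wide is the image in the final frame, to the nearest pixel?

2649 px

First fit — 3:2 into 3736×2335 spans the height: 3502.50 × 2335.00.
16×10 in 2826×1884: fills the width, so the intermediate becomes 2826.00 × 1766.25 — a scale of ×0.7564.
So the image's width is 3502.50 × 0.7564 ≈ 2649.38.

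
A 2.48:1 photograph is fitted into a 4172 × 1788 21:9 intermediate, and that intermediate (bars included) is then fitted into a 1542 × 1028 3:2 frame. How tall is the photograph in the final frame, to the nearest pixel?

622 px

Inside the 4172×1788 canvas the photograph is width-limited at 4172.00 × 1682.26.
The 21:9 canvas is width-limited in 1542×1028, giving 1542.00 × 660.86; scale factor 0.3696.
So the photograph's height is 1682.26 × 0.3696 ≈ 621.77.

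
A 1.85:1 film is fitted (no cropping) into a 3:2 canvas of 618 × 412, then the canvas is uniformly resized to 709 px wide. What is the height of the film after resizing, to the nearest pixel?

At 618×412 the film is width-limited, so height = 618 / 1.850 ≈ 334.05 px.
Scaling 618 → 709 is ×1.1472, so the height becomes 334.05 × 1.1472 ≈ 383.24 px.

383 px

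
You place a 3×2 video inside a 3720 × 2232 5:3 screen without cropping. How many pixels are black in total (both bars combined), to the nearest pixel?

830304 pixels

3×2 is narrower than 5:3, so it spans the full height.
That makes the image 3348.0000 px wide (2232 × 3/2).
Black = 3720 − 3348.0000 = 372.0000 px.
Bar area = 372.0000 × 2232 ≈ 830304 px.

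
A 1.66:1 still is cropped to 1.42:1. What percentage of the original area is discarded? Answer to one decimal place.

14.5%

The height stays; only width is cut (since 1.42:1 is narrower than 1.66:1).
(1.420)/(1.660) ≈ 0.855 of the area survives, leaving 14.46% discarded.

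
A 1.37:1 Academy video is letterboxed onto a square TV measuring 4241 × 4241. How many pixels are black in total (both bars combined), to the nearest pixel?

Since 1.370 > 1.000, the video is width-limited.
The video is 4241 / 1.370 ≈ 3095.6204 px tall.
4241 − 3095.6204 = 1145.3796 px of bars.
That's 1145.3796 × 4241 ≈ 4857555 black pixels.

4857555 pixels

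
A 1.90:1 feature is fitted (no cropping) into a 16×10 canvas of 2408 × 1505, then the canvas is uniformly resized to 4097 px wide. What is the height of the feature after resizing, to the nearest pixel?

2156 px

At 2408×1505 the feature is width-limited, so height = 2408 / 1.900 ≈ 1267.37 px.
Scaling 2408 → 4097 is ×1.7014, so the height becomes 1267.37 × 1.7014 ≈ 2156.32 px.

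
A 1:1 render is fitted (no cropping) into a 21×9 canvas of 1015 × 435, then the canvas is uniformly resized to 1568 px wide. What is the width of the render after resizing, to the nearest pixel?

At 1015×435 the render is height-limited, so width = 435 × 1/1 ≈ 435.00 px.
The frame scales by 1568/1015 = 1.5448; 435.00 × 1.5448 ≈ 672.00 px.

672 px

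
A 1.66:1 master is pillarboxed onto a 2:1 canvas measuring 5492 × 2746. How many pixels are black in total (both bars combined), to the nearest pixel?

2563775 pixels

1.66:1 is narrower than 2:1, so it spans the full height.
That makes the image 4558.3600 px wide (2746 × 1.660).
Black = 5492 − 4558.3600 = 933.6400 px.
That's 933.6400 × 2746 ≈ 2563775 black pixels.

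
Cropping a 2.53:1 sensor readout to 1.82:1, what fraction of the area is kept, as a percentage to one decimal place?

1.82:1 is narrower than 2.53:1, so the crop keeps the full height and trims the width.
Fraction kept = (1.820)/(2.530) ≈ 71.94%.

71.9%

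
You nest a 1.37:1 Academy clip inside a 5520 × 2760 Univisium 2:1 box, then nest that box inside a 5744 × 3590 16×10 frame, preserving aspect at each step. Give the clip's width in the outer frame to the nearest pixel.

3935 px

1.37:1 Academy in 5520×2760: fills the height, so the clip is 3781.20 × 2760.00.
Univisium 2:1 in 5744×3590: fills the width, so the intermediate becomes 5744.00 × 2872.00 — a scale of ×1.0406.
Applying the same ×1.0406: 3781.20 → 3934.64.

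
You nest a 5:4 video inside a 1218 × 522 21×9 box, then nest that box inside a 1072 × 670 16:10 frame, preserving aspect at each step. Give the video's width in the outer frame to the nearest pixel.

574 px

Inside the 1218×522 canvas the video is height-limited at 652.50 × 522.00.
21×9 in 1072×670: fills the width, so the intermediate becomes 1072.00 × 459.43 — a scale of ×0.8801.
The video scales with it: width 652.50 × 0.8801 ≈ 574.29.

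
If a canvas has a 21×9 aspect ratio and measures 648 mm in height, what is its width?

Width = 648·21/9 = 1512.

1512 mm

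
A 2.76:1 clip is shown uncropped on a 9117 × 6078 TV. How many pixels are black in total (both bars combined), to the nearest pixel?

Since 2.760 > 1.500, the clip is width-limited.
Content height = 9117 / 2.760 ≈ 3303.2609 px.
Leftover height: 6078 − 3303.2609 = 2774.7391 px.
Bar area = 2774.7391 × 9117 ≈ 25297297 px.

25297297 pixels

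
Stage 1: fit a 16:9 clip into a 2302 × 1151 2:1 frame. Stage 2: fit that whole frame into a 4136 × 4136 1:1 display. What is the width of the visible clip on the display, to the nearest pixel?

First fit — 16:9 into 2302×1151 spans the height: 2046.22 × 1151.00.
The 2:1 canvas is width-limited in 4136×4136, giving 4136.00 × 2068.00; scale factor 1.7967.
The clip scales with it: width 2046.22 × 1.7967 ≈ 3676.44.

3676 px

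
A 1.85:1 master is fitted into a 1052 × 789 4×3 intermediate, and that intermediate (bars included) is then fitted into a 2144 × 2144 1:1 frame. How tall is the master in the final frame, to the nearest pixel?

First fit — 1.85:1 into 1052×789 spans the width: 1052.00 × 568.65.
Second fit — the 4×3 canvas into 2144×2144 spans the width: 2144.00 × 1608.00 (×2.0380 from 1052×789).
So the master's height is 568.65 × 2.0380 ≈ 1158.92.

1159 px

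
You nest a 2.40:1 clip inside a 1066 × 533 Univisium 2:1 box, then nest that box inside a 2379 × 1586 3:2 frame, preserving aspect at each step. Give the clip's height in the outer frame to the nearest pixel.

First fit — 2.40:1 into 1066×533 spans the width: 1066.00 × 444.17.
Univisium 2:1 in 2379×1586: fills the width, so the intermediate becomes 2379.00 × 1189.50 — a scale of ×2.2317.
The clip scales with it: height 444.17 × 2.2317 ≈ 991.25.

991 px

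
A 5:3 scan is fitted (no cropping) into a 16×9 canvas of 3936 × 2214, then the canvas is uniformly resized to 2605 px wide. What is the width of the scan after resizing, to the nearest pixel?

In the 3936×2214 frame the scan fills the height: width = 2214 × 5/3 ≈ 3690.00 px.
The frame scales by 2605/3936 = 0.6618; 3690.00 × 0.6618 ≈ 2442.19 px.

2442 px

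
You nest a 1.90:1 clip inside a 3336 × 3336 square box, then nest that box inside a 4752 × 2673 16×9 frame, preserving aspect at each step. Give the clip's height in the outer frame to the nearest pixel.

1407 px

Inside the 3336×3336 canvas the clip is width-limited at 3336.00 × 1755.79.
square in 4752×2673: fills the height, so the intermediate becomes 2673.00 × 2673.00 — a scale of ×0.8013.
Applying the same ×0.8013: 1755.79 → 1406.84.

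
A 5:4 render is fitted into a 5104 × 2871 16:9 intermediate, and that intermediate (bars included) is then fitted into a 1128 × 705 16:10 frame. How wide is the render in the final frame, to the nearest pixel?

793 px

Inside the 5104×2871 canvas the render is height-limited at 3588.75 × 2871.00.
Second fit — the 16:9 canvas into 1128×705 spans the width: 1128.00 × 634.50 (×0.2210 from 5104×2871).
Applying the same ×0.2210: 3588.75 → 793.12.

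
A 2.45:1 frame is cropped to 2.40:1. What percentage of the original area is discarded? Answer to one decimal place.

2.0%

2.40:1 is narrower than 2.45:1, so the crop keeps the full height and trims the width.
(2.400)/(2.450) ≈ 0.980 of the area survives, leaving 2.04% discarded.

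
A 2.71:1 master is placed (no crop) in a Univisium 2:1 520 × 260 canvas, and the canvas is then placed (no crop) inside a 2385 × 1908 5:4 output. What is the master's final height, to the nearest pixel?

880 px

First fit — 2.71:1 into 520×260 spans the width: 520.00 × 191.88.
Second fit — the Univisium 2:1 canvas into 2385×1908 spans the width: 2385.00 × 1192.50 (×4.5865 from 520×260).
The master scales with it: height 191.88 × 4.5865 ≈ 880.07.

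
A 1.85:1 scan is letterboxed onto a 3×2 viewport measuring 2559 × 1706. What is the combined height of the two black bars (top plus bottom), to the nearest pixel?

323 px

1.85:1 is wider than 3×2, so it spans the full width.
Content height = 2559 / 1.850 ≈ 1383.24 px.
Leftover height: 1706 − 1383.24 = 322.76 px.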